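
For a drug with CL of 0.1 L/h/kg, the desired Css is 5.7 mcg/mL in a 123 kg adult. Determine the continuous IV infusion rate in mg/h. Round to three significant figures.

70.1 mg/h

CL = 0.1 L/h/kg × 123 kg = 12.30 L/h
R₀ = 12.30 × 5.7 = 70.11 mg/h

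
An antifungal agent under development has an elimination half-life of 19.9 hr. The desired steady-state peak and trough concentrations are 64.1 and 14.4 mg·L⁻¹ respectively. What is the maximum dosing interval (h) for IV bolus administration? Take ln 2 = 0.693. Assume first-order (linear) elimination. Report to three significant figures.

k = 0.693 / t½ = 0.693 / 19.9 = 0.03482 h⁻¹
Between IV bolus doses, concentration decays as C = C₀·e^(−kτ), so C_peak/C_trough = e^(kτ).
τ_max = ln(C_peak/C_trough) / k = ln(64.1/14.4) / 0.03482 = 1.493 / 0.03482 = 42.88 h

42.9 h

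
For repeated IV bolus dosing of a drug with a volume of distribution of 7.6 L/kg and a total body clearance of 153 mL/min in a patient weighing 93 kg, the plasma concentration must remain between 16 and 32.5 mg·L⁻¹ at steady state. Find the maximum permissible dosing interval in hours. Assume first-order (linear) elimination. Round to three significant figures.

Vd(total) = 93 kg × 7.6 L/kg = 706.8 L
CL = 153 mL/min = 153 × 0.06 = 9.180 L/h
k = CL / Vd = 9.180 / 706.8 = 0.01299 h⁻¹
Between IV bolus doses, concentration decays as C = C₀·e^(−kτ), so C_peak/C_trough = e^(kτ).
τ_max = ln(C_peak/C_trough) / k = ln(32.5/16) / 0.01299 = 0.7087 / 0.01299 = 54.56 h

54.6 h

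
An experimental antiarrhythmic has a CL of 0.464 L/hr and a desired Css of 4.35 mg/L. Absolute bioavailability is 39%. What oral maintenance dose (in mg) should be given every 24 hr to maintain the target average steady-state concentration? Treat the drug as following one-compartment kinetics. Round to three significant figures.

At steady state, dose per interval replaces the amount cleared in that interval: F·D/τ = CL·Css.
D = CL × Css × τ / F = 0.4640 × 4.35 × 24 / 0.39 = 124.2 mg

124 mg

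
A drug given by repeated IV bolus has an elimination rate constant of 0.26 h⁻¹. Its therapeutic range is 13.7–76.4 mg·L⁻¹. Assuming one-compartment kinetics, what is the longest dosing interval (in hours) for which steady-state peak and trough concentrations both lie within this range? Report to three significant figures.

6.61 h

Between IV bolus doses, concentration decays as C = C₀·e^(−kτ), so C_peak/C_trough = e^(kτ).
τ_max = ln(C_peak/C_trough) / k = ln(76.4/13.7) / 0.2600 = 1.719 / 0.2600 = 6.612 h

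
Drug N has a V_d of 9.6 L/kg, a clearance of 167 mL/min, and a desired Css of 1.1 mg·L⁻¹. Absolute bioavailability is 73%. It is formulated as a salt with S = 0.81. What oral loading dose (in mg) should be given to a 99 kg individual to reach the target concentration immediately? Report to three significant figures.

1770 mg

Vd(total) = 99 kg × 9.6 L/kg = 950.4 L
LD is governed by Vd — clearance does not enter the loading-dose calculation.
LD = Vd × C / F / S = 950.4 × 1.100 / 0.73 / 0.81 = 1768 mg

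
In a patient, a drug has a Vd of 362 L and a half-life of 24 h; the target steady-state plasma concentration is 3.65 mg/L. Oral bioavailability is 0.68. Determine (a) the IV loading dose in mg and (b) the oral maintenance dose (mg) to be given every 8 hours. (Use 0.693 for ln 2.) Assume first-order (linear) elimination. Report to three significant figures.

(a) 1320 mg; (b) 449 mg

LD = Vd × C = 362.0 × 3.65 = 1321 mg
CL = 0.693 × Vd / t½ = 0.693 × 362.0 / 24 = 10.45 L/h
D = CL × Css × τ / F = 10.45 × 3.65 × 8 / 0.68 = 448.7 mg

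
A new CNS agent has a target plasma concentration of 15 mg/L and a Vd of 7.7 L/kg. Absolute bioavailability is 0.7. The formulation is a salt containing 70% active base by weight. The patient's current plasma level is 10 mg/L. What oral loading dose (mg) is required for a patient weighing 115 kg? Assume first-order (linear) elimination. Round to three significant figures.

Total Vd = 7.7 × 115 = 885.5 L
Concentration deficit ΔC = 15 − 10 = 5.000 mg/L
LD = Vd × ΔC / F / S = 885.5 × 5.000 / 0.7 / 0.7 = 9036 mg

9040 mg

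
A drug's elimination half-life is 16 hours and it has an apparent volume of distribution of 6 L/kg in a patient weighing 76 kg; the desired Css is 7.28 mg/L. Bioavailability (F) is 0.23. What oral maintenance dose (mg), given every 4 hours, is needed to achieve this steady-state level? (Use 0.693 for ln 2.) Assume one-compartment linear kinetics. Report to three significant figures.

2500 mg

Total Vd = 6 × 76 = 456.0 L
k = 0.693/16 = 0.04331 h⁻¹, so CL = k·Vd = 0.04331 × 456.0 = 19.75 L/h
D = CL × Css × τ / F = 19.75 × 7.28 × 4 / 0.23 = 2501 mg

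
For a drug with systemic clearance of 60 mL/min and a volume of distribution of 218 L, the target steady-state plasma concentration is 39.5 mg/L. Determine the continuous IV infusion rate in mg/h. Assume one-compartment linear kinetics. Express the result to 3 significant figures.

142 mg/h

Convert clearance: 60 mL/min × 60 min/h ÷ 1000 mL/L = 3.600 L/h
Rate = CL × Css = 3.600 × 39.5 = 142.2 mg/h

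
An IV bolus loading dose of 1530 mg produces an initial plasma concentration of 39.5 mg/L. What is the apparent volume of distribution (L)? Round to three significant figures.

Immediately after an IV bolus, C₀ = Dose / Vd, so Vd = Dose / C₀.
Vd = 1530 / 39.5 = 38.73 L

38.7 L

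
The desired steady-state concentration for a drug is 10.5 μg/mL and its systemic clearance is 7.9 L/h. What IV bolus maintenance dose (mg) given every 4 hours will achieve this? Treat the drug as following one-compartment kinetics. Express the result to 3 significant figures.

D = CL × Css × τ = 7.900 × 10.5 × 4 = 331.8 mg

332 mg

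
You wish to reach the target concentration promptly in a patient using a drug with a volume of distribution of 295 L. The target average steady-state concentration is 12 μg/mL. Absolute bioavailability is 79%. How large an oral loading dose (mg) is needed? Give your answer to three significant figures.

4480 mg

The loading dose fills Vd to the target concentration.
LD = Vd × C / F = 295.0 × 12.00 / 0.79 = 4481 mg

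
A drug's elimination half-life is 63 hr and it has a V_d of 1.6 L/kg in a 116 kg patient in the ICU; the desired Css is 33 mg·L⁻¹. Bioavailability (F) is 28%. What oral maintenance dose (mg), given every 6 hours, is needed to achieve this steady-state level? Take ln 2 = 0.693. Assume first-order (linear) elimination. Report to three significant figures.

Vd = 1.6 L/kg × 116 kg = 185.6 L
CL = ln 2 · Vd / t½ = 0.693 × 185.6 / 63 = 2.042 L/h
D = CL × Css × τ / F = 2.042 × 33 × 6 / 0.28 = 1444 mg

1440 mg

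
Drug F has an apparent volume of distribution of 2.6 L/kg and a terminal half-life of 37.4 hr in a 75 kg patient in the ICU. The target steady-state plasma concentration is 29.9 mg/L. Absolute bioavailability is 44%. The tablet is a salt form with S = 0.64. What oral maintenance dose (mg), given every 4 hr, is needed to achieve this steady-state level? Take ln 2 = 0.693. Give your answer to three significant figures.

1530 mg

Vd = 2.6 L/kg × 75 kg = 195.0 L
k = 0.693/37.4 = 0.01853 h⁻¹, so CL = k·Vd = 0.01853 × 195.0 = 3.613 L/h
D = CL × Css × τ / F / S = 3.613 × 29.9 × 4 / 0.44 / 0.64 = 1534 mg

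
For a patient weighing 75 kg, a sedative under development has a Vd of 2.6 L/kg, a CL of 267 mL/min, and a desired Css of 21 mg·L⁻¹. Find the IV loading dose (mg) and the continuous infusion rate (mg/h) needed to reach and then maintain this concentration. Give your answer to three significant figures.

Total Vd = 2.6 × 75 = 195.0 L
Loading dose = Vd × C = 195.0 × 21 = 4095 mg
Convert clearance: 267 mL/min × 60 min/h ÷ 1000 mL/L = 16.02 L/h
Infusion rate = 16.02 L/h × 21 mg/L = 336.4 mg/h

(a) 4100 mg; (b) 336 mg/h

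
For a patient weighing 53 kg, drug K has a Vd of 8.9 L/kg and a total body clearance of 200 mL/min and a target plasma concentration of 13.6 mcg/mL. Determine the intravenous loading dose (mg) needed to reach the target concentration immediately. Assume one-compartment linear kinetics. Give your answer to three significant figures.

Total Vd = 8.9 × 53 = 471.7 L
The loading dose fills Vd to the target concentration; clearance is irrelevant here.
LD = Vd × C = 471.7 × 13.60 = 6415 mg

6420 mg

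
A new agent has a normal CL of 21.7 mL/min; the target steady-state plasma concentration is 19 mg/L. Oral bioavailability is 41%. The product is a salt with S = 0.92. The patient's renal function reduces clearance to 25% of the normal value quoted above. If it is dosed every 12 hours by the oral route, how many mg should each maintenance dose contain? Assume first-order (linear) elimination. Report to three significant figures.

197 mg

CL = 21.7 mL/min = 21.7 × 0.06 = 1.302 L/h
Patient clearance = 0.25 × 1.302 = 0.3255 L/h
At steady state, dose per interval replaces the amount cleared in that interval: F·S·D/τ = CL·Css.
D = CL × Css × τ / F / S = 0.3255 × 19 × 12 / 0.41 / 0.92 = 196.7 mg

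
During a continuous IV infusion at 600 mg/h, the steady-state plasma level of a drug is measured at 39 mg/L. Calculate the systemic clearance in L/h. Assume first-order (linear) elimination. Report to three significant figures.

15.4 L/h

At steady state, infusion rate = CL × Css, so CL = rate / Css.
CL = 600 / 39 = 15.38 L/h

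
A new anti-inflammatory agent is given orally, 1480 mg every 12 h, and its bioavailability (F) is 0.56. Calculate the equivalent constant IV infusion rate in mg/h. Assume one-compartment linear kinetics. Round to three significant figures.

Equivalent systemic input: infusion rate = F·D/τ.
Rate = 0.56 × 1480 / 12 = 69.07 mg/h

69.1 mg/h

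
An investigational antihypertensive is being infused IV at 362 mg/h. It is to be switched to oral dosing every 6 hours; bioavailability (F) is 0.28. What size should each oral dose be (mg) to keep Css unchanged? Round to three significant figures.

To maintain the same Css, the systemic dosing rate must be unchanged: F·D/τ = infusion rate.
D = rate × τ / F = 362 × 6 / 0.28 = 7757 mg

7760 mg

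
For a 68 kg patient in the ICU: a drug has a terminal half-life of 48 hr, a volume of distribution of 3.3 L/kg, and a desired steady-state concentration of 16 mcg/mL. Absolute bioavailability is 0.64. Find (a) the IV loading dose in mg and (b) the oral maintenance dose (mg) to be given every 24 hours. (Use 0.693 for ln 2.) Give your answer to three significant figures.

Total Vd = 3.3 × 68 = 224.4 L
LD = Vd × C = 224.4 × 16 = 3590 mg
CL = 0.693 × Vd / t½ = 0.693 × 224.4 / 48 = 3.240 L/h
D = CL × Css × τ / F = 3.240 × 16 × 24 / 0.64 = 1944 mg

(a) 3590 mg; (b) 1940 mg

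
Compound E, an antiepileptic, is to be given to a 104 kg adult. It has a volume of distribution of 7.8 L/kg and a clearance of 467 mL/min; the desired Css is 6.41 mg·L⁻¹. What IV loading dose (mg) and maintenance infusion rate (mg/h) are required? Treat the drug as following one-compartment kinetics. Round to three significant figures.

Vd(total) = 104 kg × 7.8 L/kg = 811.2 L
LD = Vd · C_target = 811.2 × 6.41 = 5200 mg
CL = 467 mL/min × 60/1000 = 28.02 L/h
Maintenance infusion rate = CL × Css = 28.02 × 6.41 = 179.6 mg/h

(a) 5200 mg; (b) 180 mg/h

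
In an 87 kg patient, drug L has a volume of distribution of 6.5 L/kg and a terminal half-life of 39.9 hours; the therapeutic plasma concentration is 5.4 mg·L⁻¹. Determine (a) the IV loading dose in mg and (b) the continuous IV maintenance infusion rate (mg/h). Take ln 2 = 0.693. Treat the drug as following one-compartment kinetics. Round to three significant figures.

(a) 3050 mg; (b) 53.0 mg/h

Vd(total) = 87 kg × 6.5 L/kg = 565.5 L
LD = Vd × C = 565.5 × 5.4 = 3054 mg
CL = 0.693 × Vd / t½ = 0.693 × 565.5 / 39.9 = 9.822 L/h
Infusion rate = CL × Css = 9.822 × 5.4 = 53.04 mg/h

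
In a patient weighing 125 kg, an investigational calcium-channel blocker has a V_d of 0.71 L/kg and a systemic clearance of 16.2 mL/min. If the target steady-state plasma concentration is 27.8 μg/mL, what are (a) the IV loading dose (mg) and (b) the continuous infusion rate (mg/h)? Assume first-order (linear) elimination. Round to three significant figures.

(a) 2470 mg; (b) 27.0 mg/h

Total Vd = 0.71 × 125 = 88.75 L
Loading dose = Vd × C = 88.75 × 27.8 = 2467 mg
CL = 16.2 mL/min × 60/1000 = 0.9720 L/h
Infusion rate = 0.9720 L/h × 27.8 mg/L = 27.02 mg/h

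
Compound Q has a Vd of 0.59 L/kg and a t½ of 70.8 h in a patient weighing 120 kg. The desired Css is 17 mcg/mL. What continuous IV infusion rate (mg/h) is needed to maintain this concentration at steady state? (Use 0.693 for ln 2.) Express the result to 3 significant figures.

11.8 mg/h

Total Vd = 0.59 × 120 = 70.80 L
CL = 0.693 × Vd / t½ = 0.693 × 70.80 / 70.8 = 0.6930 L/h
Infusion rate = CL × Css = 0.6930 × 17 = 11.78 mg/h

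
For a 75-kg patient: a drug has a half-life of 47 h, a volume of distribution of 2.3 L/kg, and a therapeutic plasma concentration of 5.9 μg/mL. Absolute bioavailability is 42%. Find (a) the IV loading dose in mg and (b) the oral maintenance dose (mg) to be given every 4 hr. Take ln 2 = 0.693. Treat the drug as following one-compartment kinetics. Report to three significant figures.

(a) 1020 mg; (b) 143 mg

Total Vd = 2.3 × 75 = 172.5 L
LD = Vd × C = 172.5 × 5.9 = 1018 mg
CL = 0.693 × Vd / t½ = 0.693 × 172.5 / 47 = 2.543 L/h
D = CL × Css × τ / F = 2.543 × 5.9 × 4 / 0.42 = 142.9 mg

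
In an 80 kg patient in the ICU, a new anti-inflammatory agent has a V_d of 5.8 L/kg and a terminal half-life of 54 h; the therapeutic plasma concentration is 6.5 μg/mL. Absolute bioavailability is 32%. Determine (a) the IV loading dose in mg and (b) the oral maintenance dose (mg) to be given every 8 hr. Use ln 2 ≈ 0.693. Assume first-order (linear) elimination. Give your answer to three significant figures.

Vd = 5.8 L/kg × 80 kg = 464.0 L
LD = Vd × C = 464.0 × 6.5 = 3016 mg
CL = 0.693 × Vd / t½ = 0.693 × 464.0 / 54 = 5.955 L/h
D = CL × Css × τ / F = 5.955 × 6.5 × 8 / 0.32 = 967.7 mg

(a) 3020 mg; (b) 968 mg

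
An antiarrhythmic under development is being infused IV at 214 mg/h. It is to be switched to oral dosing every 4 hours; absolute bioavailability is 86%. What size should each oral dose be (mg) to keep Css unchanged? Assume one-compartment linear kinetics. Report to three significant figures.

995 mg

To maintain the same Css, the systemic dosing rate must be unchanged: F·D/τ = infusion rate.
D = rate × τ / F = 214 × 4 / 0.86 = 995.3 mg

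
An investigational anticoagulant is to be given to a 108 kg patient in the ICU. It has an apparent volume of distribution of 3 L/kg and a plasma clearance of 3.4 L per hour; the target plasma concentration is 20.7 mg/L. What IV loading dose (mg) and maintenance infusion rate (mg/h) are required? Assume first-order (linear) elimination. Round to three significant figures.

Vd(total) = 108 kg × 3 L/kg = 324.0 L
LD = Vd · C_target = 324.0 × 20.7 = 6707 mg
Infusion rate = 3.400 L/h × 20.7 mg/L = 70.38 mg/h

(a) 6710 mg; (b) 70.4 mg/h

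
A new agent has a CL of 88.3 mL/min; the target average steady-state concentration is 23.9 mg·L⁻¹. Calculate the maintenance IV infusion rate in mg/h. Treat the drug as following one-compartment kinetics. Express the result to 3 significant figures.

127 mg/h

CL = 88.3 mL/min × 60/1000 = 5.298 L/h
At steady state, infusion rate equals elimination rate: rate in = CL × Css.
Infusion rate = CL · Css = 5.298 L/h × 23.9 mg/L = 126.6 mg/h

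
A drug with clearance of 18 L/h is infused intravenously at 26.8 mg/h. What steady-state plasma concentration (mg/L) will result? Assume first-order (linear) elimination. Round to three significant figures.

1.49 mg/L

Css = rate / CL = 26.8 / 18.00 = 1.489 mg/L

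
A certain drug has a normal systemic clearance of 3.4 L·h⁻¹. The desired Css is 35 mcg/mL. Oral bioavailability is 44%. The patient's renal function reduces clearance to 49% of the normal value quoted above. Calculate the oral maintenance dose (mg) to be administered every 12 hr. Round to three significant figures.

1590 mg

Patient clearance = 0.49 × 3.400 = 1.666 L/h
D = CL × Css × τ / F = 1.666 × 35 × 12 / 0.44 = 1590 mg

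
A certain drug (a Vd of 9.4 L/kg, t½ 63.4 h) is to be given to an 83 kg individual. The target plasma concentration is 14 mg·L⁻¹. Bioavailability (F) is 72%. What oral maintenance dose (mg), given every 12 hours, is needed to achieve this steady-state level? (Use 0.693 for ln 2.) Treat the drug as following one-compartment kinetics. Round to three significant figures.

1990 mg

Vd = 9.4 L/kg × 83 kg = 780.2 L
CL = 0.693 × Vd / t½ = 0.693 × 780.2 / 63.4 = 8.528 L/h
D = CL × Css × τ / F = 8.528 × 14 × 12 / 0.72 = 1990 mg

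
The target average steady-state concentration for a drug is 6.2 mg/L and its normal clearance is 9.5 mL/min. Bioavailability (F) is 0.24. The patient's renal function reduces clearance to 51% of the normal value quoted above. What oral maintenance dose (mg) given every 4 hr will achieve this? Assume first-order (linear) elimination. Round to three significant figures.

CL = 9.5 mL/min = 9.5 × 0.06 = 0.5700 L/h
Patient clearance = 0.51 × 0.5700 = 0.2907 L/h
D = CL × Css × τ / F = 0.2907 × 6.2 × 4 / 0.24 = 30.04 mg

30.0 mg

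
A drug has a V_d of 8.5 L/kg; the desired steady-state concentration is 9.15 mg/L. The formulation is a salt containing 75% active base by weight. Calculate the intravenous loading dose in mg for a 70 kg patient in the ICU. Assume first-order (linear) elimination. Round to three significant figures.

Total Vd = 8.5 × 70 = 595.0 L
The loading dose fills Vd to the target concentration.
LD = Vd × C / S = 595.0 × 9.150 / 0.75 = 7259 mg

7260 mg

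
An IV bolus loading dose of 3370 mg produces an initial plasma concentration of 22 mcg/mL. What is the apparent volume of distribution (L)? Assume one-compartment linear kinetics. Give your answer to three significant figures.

Immediately after an IV bolus, C₀ = Dose / Vd, so Vd = Dose / C₀.
Vd = 3370 / 22 = 153.2 L

153 L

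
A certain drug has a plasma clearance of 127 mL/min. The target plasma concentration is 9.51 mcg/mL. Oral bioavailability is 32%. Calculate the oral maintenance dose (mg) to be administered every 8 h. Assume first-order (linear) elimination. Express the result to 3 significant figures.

1810 mg

Convert clearance: 127 mL/min × 60 min/h ÷ 1000 mL/L = 7.620 L/h
At steady state, dose per interval replaces the amount cleared in that interval: F·D/τ = CL·Css.
D = CL × Css × τ / F = 7.620 × 9.51 × 8 / 0.32 = 1812 mg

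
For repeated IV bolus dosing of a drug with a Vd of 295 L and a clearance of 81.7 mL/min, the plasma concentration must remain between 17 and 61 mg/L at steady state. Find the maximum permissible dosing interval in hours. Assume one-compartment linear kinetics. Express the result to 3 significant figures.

76.9 h

CL = 81.7 mL/min × 60/1000 = 4.902 L/h
k = CL / Vd = 4.902 / 295.0 = 0.01662 h⁻¹
Between IV bolus doses, concentration decays as C = C₀·e^(−kτ), so C_peak/C_trough = e^(kτ).
τ_max = ln(C_peak/C_trough) / k = ln(61/17) / 0.01662 = 1.278 / 0.01662 = 76.90 h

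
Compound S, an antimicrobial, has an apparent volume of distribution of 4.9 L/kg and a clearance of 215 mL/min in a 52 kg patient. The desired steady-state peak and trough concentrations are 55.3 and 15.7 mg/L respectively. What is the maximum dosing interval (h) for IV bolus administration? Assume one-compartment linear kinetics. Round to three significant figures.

Total Vd = 4.9 × 52 = 254.8 L
CL = 215 mL/min × 60/1000 = 12.90 L/h
k = CL / Vd = 12.90 / 254.8 = 0.05063 h⁻¹
Between IV bolus doses, concentration decays as C = C₀·e^(−kτ), so C_peak/C_trough = e^(kτ).
τ_max = ln(C_peak/C_trough) / k = ln(55.3/15.7) / 0.05063 = 1.259 / 0.05063 = 24.87 h

24.9 h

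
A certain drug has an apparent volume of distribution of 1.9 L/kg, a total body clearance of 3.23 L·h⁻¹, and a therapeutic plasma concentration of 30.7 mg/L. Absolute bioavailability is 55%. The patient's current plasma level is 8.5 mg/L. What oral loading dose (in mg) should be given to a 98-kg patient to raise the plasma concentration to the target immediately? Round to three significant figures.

Total Vd = 1.9 × 98 = 186.2 L
Concentration deficit ΔC = 30.7 − 8.5 = 22.20 mg/L
LD = Vd × ΔC / F = 186.2 × 22.20 / 0.55 = 7516 mg

7520 mg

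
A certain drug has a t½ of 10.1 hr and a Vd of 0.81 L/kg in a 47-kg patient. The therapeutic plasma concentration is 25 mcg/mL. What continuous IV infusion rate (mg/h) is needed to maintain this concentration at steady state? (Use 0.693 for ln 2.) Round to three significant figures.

65.3 mg/h

Total Vd = 0.81 × 47 = 38.07 L
k = 0.693/10.1 = 0.06861 h⁻¹, so CL = k·Vd = 0.06861 × 38.07 = 2.612 L/h
Infusion rate = CL × Css = 2.612 × 25 = 65.30 mg/h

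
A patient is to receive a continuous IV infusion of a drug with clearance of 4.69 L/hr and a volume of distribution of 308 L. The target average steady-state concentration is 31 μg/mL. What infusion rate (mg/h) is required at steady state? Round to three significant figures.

145 mg/h

Rate = CL × Css = 4.690 × 31 = 145.4 mg/h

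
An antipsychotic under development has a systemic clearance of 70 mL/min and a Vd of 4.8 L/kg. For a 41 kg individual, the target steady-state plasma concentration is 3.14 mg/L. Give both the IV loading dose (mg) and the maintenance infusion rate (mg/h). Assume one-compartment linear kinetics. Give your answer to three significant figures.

Total Vd = 4.8 × 41 = 196.8 L
LD = Vd · C_target = 196.8 × 3.14 = 618.0 mg
CL = 70 mL/min = 70 × 0.06 = 4.200 L/h
Maintenance: replace elimination → rate = CL × Css = 4.200 × 3.14 = 13.19 mg/h

(a) 618 mg; (b) 13.2 mg/h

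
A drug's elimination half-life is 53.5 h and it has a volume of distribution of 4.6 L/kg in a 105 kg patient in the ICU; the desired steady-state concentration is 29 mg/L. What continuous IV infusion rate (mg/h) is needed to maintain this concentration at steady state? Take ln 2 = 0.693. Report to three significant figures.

181 mg/h

Vd(total) = 105 kg × 4.6 L/kg = 483.0 L
CL = 0.693 × Vd / t½ = 0.693 × 483.0 / 53.5 = 6.256 L/h
Infusion rate = CL × Css = 6.256 × 29 = 181.4 mg/h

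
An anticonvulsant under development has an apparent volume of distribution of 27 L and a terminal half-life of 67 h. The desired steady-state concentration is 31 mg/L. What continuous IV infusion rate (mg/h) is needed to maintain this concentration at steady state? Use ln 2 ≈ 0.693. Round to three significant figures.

8.66 mg/h

k = 0.693/67 = 0.01034 h⁻¹, so CL = k·Vd = 0.01034 × 27.00 = 0.2792 L/h
Infusion rate = CL × Css = 0.2792 × 31 = 8.655 mg/h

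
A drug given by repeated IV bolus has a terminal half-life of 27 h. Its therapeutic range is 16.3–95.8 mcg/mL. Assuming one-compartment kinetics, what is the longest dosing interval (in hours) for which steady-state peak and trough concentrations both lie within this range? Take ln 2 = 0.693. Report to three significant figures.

k = 0.693 / t½ = 0.693 / 27 = 0.02567 h⁻¹
Between IV bolus doses, concentration decays as C = C₀·e^(−kτ), so C_peak/C_trough = e^(kτ).
τ_max = ln(C_peak/C_trough) / k = ln(95.8/16.3) / 0.02567 = 1.771 / 0.02567 = 68.99 h

69.0 h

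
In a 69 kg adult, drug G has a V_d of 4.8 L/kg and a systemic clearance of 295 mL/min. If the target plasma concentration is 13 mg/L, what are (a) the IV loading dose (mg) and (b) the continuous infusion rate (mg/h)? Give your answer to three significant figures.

(a) 4310 mg; (b) 230 mg/h

Vd(total) = 69 kg × 4.8 L/kg = 331.2 L
Loading dose = Vd × C = 331.2 × 13 = 4306 mg
CL = 295 mL/min = 295 × 0.06 = 17.70 L/h
Maintenance infusion rate = CL × Css = 17.70 × 13 = 230.1 mg/h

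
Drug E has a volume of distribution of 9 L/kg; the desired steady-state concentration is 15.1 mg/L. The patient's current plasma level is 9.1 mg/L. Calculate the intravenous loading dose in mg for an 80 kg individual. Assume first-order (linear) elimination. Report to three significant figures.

Vd(total) = 80 kg × 9 L/kg = 720.0 L
Concentration deficit ΔC = 15.1 − 9.1 = 6.000 mg/L
LD = Vd × ΔC = 720.0 × 6.000 = 4320 mg

4320 mg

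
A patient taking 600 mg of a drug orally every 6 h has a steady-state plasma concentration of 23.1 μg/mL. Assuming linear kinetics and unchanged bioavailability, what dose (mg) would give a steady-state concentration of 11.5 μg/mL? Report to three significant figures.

299 mg

For first-order elimination, Css ∝ F·D/(CL·τ); F and CL are unchanged, so Css ∝ D/τ.
D₂ = D₁ × (Css,target / Css,current) = 600 × 11.5/23.1 = 298.7 mg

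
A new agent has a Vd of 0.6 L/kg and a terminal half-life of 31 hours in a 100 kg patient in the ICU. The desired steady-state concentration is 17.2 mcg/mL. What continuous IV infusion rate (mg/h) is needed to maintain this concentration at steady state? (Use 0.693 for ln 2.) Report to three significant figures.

Vd = 0.6 L/kg × 100 kg = 60.00 L
CL = ln 2 · Vd / t½ = 0.693 × 60.00 / 31 = 1.341 L/h
Infusion rate = CL × Css = 1.341 × 17.2 = 23.07 mg/h

23.1 mg/h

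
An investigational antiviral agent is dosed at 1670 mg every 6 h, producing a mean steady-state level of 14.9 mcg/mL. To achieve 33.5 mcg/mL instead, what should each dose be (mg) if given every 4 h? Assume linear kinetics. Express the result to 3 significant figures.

For first-order elimination, Css ∝ F·D/(CL·τ); F and CL are unchanged, so Css ∝ D/τ.
D₂ = D₁ × (Css,target / Css,current) × (τ₂/τ₁) = 1670 × (33.5/14.9) × (4/6) = 2503 mg

2500 mg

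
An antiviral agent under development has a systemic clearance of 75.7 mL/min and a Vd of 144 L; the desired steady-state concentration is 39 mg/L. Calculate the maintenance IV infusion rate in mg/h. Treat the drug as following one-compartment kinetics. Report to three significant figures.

177 mg/h

CL = 75.7 mL/min = 75.7 × 0.06 = 4.542 L/h
Infusion rate = CL · Css = 4.542 L/h × 39 mg/L = 177.1 mg/h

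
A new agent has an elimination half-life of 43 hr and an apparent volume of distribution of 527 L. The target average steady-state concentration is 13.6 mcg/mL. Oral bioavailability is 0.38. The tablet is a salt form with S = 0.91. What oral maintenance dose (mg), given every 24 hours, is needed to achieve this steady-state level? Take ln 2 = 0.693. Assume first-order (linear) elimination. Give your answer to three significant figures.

8020 mg

CL = ln 2 · Vd / t½ = 0.693 × 527.0 / 43 = 8.493 L/h
D = CL × Css × τ / F / S = 8.493 × 13.6 × 24 / 0.38 / 0.91 = 8017 mg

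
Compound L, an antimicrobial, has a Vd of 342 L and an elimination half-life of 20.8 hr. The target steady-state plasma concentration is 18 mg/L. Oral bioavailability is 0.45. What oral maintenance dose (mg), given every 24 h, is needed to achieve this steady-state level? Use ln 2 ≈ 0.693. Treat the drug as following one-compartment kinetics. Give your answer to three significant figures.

CL = ln 2 · Vd / t½ = 0.693 × 342.0 / 20.8 = 11.39 L/h
D = CL × Css × τ / F = 11.39 × 18 × 24 / 0.45 = 10930 mg

10900 mg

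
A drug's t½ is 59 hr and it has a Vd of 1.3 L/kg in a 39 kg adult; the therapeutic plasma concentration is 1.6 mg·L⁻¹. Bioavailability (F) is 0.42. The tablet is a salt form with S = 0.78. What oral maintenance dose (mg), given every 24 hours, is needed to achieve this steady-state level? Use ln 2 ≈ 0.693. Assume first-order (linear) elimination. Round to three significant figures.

69.8 mg

Total Vd = 1.3 × 39 = 50.70 L
k = 0.693/59 = 0.01175 h⁻¹, so CL = k·Vd = 0.01175 × 50.70 = 0.5957 L/h
D = CL × Css × τ / F / S = 0.5957 × 1.6 × 24 / 0.42 / 0.78 = 69.83 mg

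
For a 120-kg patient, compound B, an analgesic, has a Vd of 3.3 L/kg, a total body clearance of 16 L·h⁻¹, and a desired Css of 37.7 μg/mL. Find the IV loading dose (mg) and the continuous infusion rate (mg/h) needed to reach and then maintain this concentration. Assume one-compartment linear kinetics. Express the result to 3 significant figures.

Vd = 3.3 L/kg × 120 kg = 396.0 L
Loading dose = Vd × C = 396.0 × 37.7 = 14930 mg
Maintenance: replace elimination → rate = CL × Css = 16.00 × 37.7 = 603.2 mg/h

(a) 14900 mg; (b) 603 mg/h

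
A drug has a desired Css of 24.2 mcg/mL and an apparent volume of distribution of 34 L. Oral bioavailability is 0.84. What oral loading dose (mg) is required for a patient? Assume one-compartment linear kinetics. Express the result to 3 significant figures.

980 mg

LD = Vd × C / F = 34.00 × 24.20 / 0.84 = 979.5 mg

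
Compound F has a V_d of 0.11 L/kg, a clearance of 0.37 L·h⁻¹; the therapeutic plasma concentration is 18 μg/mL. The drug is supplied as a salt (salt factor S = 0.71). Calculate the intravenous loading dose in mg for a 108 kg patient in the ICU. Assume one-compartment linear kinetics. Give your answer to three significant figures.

301 mg

Vd = 0.11 L/kg × 108 kg = 11.88 L
LD = Vd × C / S = 11.88 × 18.00 / 0.71 = 301.2 mg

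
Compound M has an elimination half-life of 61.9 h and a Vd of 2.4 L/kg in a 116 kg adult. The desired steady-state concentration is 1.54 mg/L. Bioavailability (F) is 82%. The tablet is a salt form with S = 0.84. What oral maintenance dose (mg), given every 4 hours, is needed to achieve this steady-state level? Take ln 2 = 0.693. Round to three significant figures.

27.9 mg

Vd = 2.4 L/kg × 116 kg = 278.4 L
k = 0.693/61.9 = 0.01120 h⁻¹, so CL = k·Vd = 0.01120 × 278.4 = 3.118 L/h
D = CL × Css × τ / F / S = 3.118 × 1.54 × 4 / 0.82 / 0.84 = 27.88 mg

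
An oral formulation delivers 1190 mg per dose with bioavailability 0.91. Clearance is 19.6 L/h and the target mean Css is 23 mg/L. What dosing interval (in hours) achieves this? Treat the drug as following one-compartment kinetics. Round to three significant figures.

F·D/τ = CL·Css → τ = F·D / (CL·Css).
τ = 0.91 × 1190 / (19.6 × 23) = 2.402 h

2.40 h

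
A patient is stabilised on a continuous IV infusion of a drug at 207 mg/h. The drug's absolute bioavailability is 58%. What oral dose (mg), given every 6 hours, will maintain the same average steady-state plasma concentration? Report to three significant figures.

To maintain the same Css, the systemic dosing rate must be unchanged: F·D/τ = infusion rate.
D = rate × τ / F = 207 × 6 / 0.58 = 2141 mg

2140 mg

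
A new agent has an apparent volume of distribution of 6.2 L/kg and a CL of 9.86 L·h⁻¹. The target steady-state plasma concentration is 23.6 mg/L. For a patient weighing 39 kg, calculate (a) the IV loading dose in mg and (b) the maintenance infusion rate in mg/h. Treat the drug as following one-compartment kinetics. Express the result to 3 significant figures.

(a) 5710 mg; (b) 233 mg/h

Vd = 6.2 L/kg × 39 kg = 241.8 L
LD = Vd · C_target = 241.8 × 23.6 = 5706 mg
Maintenance: replace elimination → rate = CL × Css = 9.860 × 23.6 = 232.7 mg/h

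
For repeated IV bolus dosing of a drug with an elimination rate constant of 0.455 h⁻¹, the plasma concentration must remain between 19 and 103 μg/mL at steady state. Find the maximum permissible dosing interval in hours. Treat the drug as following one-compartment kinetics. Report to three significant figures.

3.71 h

Between IV bolus doses, concentration decays as C = C₀·e^(−kτ), so C_peak/C_trough = e^(kτ).
τ_max = ln(C_peak/C_trough) / k = ln(103/19) / 0.4550 = 1.690 / 0.4550 = 3.714 h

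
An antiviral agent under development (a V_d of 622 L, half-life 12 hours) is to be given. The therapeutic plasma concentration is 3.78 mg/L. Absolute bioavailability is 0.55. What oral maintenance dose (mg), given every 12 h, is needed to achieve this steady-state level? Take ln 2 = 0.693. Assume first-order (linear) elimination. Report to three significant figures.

2960 mg

k = 0.693/12 = 0.05775 h⁻¹, so CL = k·Vd = 0.05775 × 622.0 = 35.92 L/h
D = CL × Css × τ / F = 35.92 × 3.78 × 12 / 0.55 = 2962 mg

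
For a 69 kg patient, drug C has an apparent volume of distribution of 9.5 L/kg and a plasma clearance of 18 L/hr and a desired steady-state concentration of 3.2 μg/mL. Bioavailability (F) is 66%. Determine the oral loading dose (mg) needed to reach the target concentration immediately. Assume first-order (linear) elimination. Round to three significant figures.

3180 mg

Vd(total) = 69 kg × 9.5 L/kg = 655.5 L
The loading dose fills Vd to the target concentration.
LD = Vd × C / F = 655.5 × 3.200 / 0.66 = 3178 mg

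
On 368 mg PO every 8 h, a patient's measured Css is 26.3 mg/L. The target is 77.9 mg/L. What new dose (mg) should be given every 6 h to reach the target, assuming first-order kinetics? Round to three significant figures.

818 mg

For first-order elimination, Css ∝ F·D/(CL·τ); F and CL are unchanged, so Css ∝ D/τ.
D₂ = D₁ × (Css,target / Css,current) × (τ₂/τ₁) = 368 × (77.9/26.3) × (6/8) = 817.5 mg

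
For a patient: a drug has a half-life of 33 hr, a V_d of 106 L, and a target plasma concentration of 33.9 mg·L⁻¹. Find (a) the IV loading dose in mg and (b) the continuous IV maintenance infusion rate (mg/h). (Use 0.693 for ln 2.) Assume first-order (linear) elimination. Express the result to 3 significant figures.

(a) 3590 mg; (b) 75.5 mg/h

LD = Vd × C = 106.0 × 33.9 = 3593 mg
CL = 0.693 × Vd / t½ = 0.693 × 106.0 / 33 = 2.226 L/h
Infusion rate = CL × Css = 2.226 × 33.9 = 75.46 mg/h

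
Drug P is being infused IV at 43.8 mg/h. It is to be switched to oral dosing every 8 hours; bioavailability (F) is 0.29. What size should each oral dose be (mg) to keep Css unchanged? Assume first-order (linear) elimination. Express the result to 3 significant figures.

1210 mg

To maintain the same Css, the systemic dosing rate must be unchanged: F·D/τ = infusion rate.
D = rate × τ / F = 43.8 × 8 / 0.29 = 1208 mg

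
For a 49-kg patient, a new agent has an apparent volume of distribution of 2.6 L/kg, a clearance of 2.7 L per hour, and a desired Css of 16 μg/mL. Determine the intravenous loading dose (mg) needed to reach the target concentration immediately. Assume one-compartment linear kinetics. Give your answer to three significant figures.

2040 mg

Total Vd = 2.6 × 49 = 127.4 L
LD = Vd × C = 127.4 × 16.00 = 2038 mg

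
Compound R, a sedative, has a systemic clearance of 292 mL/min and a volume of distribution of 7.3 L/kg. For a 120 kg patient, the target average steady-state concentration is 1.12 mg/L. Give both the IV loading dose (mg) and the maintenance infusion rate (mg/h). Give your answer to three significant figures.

Vd(total) = 120 kg × 7.3 L/kg = 876.0 L
Loading dose = Vd × C = 876.0 × 1.12 = 981.1 mg
CL = 292 mL/min × 60/1000 = 17.52 L/h
Maintenance: replace elimination → rate = CL × Css = 17.52 × 1.12 = 19.62 mg/h

(a) 981 mg; (b) 19.6 mg/h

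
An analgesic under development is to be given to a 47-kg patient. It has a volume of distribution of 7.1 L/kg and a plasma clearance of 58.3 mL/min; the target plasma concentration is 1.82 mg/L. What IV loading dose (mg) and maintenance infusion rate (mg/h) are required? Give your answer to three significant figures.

Total Vd = 7.1 × 47 = 333.7 L
LD = Vd · C_target = 333.7 × 1.82 = 607.3 mg
CL = 58.3 mL/min × 60/1000 = 3.498 L/h
Maintenance infusion rate = CL × Css = 3.498 × 1.82 = 6.366 mg/h

(a) 607 mg; (b) 6.37 mg/h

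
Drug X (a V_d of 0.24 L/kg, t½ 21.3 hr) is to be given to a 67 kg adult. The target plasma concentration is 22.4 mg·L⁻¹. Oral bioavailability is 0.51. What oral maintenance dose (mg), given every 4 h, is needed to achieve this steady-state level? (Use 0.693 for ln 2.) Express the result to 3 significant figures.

Vd = 0.24 L/kg × 67 kg = 16.08 L
k = 0.693/21.3 = 0.03254 h⁻¹, so CL = k·Vd = 0.03254 × 16.08 = 0.5232 L/h
D = CL × Css × τ / F = 0.5232 × 22.4 × 4 / 0.51 = 91.92 mg

91.9 mg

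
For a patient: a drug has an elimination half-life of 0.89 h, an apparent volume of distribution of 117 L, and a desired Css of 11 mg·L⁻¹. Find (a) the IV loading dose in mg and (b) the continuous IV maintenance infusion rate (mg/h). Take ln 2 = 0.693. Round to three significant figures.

(a) 1290 mg; (b) 1000 mg/h

LD = Vd × C = 117.0 × 11 = 1287 mg
CL = 0.693 × Vd / t½ = 0.693 × 117.0 / 0.89 = 91.10 L/h
Infusion rate = CL × Css = 91.10 × 11 = 1002 mg/h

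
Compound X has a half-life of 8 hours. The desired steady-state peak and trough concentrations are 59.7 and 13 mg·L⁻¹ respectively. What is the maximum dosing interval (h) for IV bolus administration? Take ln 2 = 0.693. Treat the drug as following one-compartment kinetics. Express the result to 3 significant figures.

17.6 h

k = 0.693 / t½ = 0.693 / 8 = 0.08663 h⁻¹
Between IV bolus doses, concentration decays as C = C₀·e^(−kτ), so C_peak/C_trough = e^(kτ).
τ_max = ln(C_peak/C_trough) / k = ln(59.7/13) / 0.08663 = 1.524 / 0.08663 = 17.59 h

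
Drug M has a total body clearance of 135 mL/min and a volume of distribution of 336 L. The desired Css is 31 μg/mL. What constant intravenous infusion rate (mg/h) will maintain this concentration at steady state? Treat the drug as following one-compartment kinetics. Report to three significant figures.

251 mg/h

CL = 135 mL/min × 60/1000 = 8.100 L/h
R₀ = 8.100 × 31 = 251.1 mg/h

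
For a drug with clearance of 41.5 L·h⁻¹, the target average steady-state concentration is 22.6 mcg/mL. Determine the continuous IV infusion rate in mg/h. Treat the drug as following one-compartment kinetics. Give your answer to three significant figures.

At steady state, infusion rate equals elimination rate: rate in = CL × Css.
R₀ = 41.50 × 22.6 = 937.9 mg/h

938 mg/h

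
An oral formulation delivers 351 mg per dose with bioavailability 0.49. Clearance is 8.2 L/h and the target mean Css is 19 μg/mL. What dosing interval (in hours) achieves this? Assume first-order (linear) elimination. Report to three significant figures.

F·D/τ = CL·Css → τ = F·D / (CL·Css).
τ = 0.49 × 351 / (8.2 × 19) = 1.104 h

1.10 h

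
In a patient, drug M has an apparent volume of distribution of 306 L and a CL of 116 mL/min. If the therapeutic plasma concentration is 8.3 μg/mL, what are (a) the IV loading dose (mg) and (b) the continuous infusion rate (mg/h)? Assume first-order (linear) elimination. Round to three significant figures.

(a) 2540 mg; (b) 57.8 mg/h

Loading: fill Vd to C_target → 306.0 L × 8.3 mg/L = 2540 mg
CL = 116 mL/min × 60/1000 = 6.960 L/h
Infusion rate = 6.960 L/h × 8.3 mg/L = 57.77 mg/h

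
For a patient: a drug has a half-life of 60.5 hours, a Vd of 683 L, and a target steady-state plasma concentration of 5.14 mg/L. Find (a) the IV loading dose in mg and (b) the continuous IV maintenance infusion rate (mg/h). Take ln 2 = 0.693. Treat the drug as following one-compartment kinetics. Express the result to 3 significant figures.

(a) 3510 mg; (b) 40.2 mg/h

LD = Vd × C = 683.0 × 5.14 = 3511 mg
CL = 0.693 × Vd / t½ = 0.693 × 683.0 / 60.5 = 7.823 L/h
Infusion rate = CL × Css = 7.823 × 5.14 = 40.21 mg/h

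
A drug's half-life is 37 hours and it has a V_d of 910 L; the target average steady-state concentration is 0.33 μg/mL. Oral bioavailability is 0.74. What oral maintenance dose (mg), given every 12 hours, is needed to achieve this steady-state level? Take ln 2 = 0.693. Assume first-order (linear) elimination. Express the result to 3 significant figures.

91.2 mg

CL = 0.693 × Vd / t½ = 0.693 × 910.0 / 37 = 17.04 L/h
D = CL × Css × τ / F = 17.04 × 0.33 × 12 / 0.74 = 91.19 mg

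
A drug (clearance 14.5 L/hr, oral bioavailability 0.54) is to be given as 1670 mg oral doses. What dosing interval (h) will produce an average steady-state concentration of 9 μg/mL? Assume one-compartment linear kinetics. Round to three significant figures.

6.91 h

F·D/τ = CL·Css → τ = F·D / (CL·Css).
τ = 0.54 × 1670 / (14.5 × 9) = 6.910 h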